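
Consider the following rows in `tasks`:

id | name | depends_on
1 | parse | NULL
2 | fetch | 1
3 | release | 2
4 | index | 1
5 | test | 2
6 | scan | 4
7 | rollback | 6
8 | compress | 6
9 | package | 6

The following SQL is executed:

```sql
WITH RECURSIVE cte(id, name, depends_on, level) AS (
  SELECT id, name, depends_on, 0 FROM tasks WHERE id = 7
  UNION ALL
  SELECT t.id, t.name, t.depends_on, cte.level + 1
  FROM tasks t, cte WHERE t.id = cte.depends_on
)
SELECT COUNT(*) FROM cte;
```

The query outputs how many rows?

Base: id=7 (rollback), depends_on=6, level 0.
Iteration 1: join on id=6 -> scan (id 6, depends_on=4, level 1).
Iteration 2: join on id=4 -> index (id 4, depends_on=1, level 2).
Iteration 3: join on id=1 -> parse (id 1, depends_on=NULL, level 3).
Iteration 4: depends_on is NULL; no match; recursion stops.
Total rows emitted: 4.

4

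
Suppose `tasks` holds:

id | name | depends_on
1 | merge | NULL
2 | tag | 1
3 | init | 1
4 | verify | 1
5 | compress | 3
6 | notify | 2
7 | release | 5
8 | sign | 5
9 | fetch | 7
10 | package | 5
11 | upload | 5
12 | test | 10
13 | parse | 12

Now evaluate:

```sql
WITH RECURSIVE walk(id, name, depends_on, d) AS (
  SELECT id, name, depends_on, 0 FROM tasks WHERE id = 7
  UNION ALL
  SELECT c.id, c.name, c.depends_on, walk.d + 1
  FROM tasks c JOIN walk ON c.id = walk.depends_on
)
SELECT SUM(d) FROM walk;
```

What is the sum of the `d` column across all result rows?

6

Base: id=7 (release), depends_on=5, d 0.
Iteration 1: join on id=5 -> compress (id 5, depends_on=3, d 1).
Iteration 2: join on id=3 -> init (id 3, depends_on=1, d 2).
Iteration 3: join on id=1 -> merge (id 1, depends_on=NULL, d 3).
Iteration 4: depends_on is NULL; no match; recursion stops.
SUM(d) = 0 + 1 + 2 + 3 = 6.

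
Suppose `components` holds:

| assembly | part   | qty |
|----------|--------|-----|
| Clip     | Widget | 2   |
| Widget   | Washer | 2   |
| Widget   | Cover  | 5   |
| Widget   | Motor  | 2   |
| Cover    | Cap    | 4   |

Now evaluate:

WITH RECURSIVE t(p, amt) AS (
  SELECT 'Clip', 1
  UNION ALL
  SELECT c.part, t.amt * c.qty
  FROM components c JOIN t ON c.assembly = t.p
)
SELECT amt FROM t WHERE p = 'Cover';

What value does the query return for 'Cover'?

Base: (Clip, amt=1).
Iteration 1: components of {Clip} -> Widget = 1*2 = 2.
Iteration 2: components of {Widget} -> Cover = 2*5 = 10, Motor = 2*2 = 4, Washer = 2*2 = 4.
Iteration 3: components of {Cover,Motor,Washer} -> Cap = 10*4 = 40.
Iteration 4: no further components; recursion stops.

10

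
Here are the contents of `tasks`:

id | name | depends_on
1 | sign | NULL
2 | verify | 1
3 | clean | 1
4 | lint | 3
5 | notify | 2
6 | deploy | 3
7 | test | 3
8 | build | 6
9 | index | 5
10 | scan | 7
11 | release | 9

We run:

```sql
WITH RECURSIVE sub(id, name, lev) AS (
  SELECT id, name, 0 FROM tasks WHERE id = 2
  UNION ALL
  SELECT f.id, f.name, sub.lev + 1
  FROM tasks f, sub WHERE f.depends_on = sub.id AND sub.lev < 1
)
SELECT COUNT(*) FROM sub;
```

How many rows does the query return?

Base: id=2 (verify) at lev 0.
Iteration 1: rows with depends_on in {2} -> notify (id 5, lev 1).
Iteration 2: lev < 1 fails for all current rows; recursion stops.
Total rows emitted: 2.

2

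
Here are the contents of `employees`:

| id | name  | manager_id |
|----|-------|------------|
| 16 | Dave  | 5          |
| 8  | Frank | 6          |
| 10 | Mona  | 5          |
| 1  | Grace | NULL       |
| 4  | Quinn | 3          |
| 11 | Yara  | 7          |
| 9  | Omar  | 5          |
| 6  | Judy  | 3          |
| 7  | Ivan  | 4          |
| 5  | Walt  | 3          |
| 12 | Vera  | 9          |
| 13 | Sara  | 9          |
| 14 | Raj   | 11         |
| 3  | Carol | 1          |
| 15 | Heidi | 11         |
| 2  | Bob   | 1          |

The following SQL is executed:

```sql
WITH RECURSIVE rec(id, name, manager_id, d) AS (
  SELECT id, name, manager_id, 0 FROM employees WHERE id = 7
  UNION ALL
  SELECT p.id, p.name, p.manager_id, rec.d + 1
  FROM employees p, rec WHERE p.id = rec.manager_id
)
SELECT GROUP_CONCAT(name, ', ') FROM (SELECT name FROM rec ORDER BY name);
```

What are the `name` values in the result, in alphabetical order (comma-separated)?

Base: id=7 (Ivan), manager_id=4, d 0.
Iteration 1: join on id=4 -> Quinn (id 4, manager_id=3, d 1).
Iteration 2: join on id=3 -> Carol (id 3, manager_id=1, d 2).
Iteration 3: join on id=1 -> Grace (id 1, manager_id=NULL, d 3).
Iteration 4: manager_id is NULL; no match; recursion stops.

Carol, Grace, Ivan, Quinn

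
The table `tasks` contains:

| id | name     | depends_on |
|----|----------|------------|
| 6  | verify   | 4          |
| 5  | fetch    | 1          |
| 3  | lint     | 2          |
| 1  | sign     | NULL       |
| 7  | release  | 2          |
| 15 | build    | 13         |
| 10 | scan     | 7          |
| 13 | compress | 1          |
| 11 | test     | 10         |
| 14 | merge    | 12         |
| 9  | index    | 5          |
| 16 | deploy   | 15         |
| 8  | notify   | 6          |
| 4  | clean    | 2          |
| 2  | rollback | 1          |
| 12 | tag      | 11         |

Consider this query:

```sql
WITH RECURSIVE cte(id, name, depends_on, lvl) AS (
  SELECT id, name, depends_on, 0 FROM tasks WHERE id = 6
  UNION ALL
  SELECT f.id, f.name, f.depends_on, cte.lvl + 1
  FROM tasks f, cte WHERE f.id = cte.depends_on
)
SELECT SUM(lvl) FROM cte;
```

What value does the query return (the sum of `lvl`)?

6

Base: id=6 (verify), depends_on=4, lvl 0.
Iteration 1: join on id=4 -> clean (id 4, depends_on=2, lvl 1).
Iteration 2: join on id=2 -> rollback (id 2, depends_on=1, lvl 2).
Iteration 3: join on id=1 -> sign (id 1, depends_on=NULL, lvl 3).
Iteration 4: depends_on is NULL; no match; recursion stops.
SUM(lvl) = 0 + 1 + 2 + 3 = 6.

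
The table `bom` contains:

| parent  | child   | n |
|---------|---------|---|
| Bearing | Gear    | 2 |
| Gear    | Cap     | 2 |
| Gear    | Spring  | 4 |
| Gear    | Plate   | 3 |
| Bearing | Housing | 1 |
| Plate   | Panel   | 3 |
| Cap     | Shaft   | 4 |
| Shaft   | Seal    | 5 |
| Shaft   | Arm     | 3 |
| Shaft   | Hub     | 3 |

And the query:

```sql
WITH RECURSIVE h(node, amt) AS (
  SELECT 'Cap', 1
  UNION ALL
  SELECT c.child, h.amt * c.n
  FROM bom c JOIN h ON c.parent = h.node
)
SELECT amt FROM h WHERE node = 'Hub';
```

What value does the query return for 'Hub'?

Base: (Cap, amt=1).
Iteration 1: components of {Cap} -> Shaft = 1*4 = 4.
Iteration 2: components of {Shaft} -> Arm = 4*3 = 12, Hub = 4*3 = 12, Seal = 4*5 = 20.
Iteration 3: no further components; recursion stops.

12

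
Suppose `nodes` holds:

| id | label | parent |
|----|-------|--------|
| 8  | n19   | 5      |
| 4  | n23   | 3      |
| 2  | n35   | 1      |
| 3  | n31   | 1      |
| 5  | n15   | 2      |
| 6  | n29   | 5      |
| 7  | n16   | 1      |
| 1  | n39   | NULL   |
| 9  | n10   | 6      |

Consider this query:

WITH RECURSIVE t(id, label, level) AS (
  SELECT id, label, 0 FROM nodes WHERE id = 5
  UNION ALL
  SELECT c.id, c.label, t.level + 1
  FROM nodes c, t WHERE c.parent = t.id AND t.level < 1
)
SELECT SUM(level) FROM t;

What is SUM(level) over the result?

Base: id=5 (n15) at level 0.
Iteration 1: rows with parent in {5} -> n29 (id 6, level 1), n19 (id 8, level 1).
Iteration 2: level < 1 fails for all current rows; recursion stops.
SUM(level) = 0 + 1 + 1 = 2.

2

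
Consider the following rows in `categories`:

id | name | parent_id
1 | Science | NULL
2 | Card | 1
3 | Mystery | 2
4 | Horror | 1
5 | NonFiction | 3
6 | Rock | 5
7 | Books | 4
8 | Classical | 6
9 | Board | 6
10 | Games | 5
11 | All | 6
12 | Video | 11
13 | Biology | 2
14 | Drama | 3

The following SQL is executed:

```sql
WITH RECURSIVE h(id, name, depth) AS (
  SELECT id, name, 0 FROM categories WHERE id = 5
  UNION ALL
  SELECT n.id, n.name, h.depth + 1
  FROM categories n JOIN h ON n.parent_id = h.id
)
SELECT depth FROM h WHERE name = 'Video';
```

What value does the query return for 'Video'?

3

Base: id=5 (NonFiction) at depth 0.
Iteration 1: rows with parent_id in {5} -> Rock (id 6, depth 1), Games (id 10, depth 1).
Iteration 2: rows with parent_id in {6,10} -> Classical (id 8, depth 2), Board (id 9, depth 2), All (id 11, depth 2).
Iteration 3: rows with parent_id in {8,9,11} -> Video (id 12, depth 3).
Iteration 4: no rows with parent_id in {12}; recursion stops.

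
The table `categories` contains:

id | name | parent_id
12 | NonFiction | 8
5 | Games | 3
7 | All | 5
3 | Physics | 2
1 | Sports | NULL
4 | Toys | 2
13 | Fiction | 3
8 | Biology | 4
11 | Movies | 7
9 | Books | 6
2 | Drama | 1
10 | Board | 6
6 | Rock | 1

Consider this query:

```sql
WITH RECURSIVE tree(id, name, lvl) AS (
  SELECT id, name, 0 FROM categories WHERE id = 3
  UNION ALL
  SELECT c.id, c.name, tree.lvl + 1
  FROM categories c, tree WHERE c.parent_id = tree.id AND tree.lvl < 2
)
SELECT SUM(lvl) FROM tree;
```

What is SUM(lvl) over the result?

Base: id=3 (Physics) at lvl 0.
Iteration 1: rows with parent_id in {3} -> Games (id 5, lvl 1), Fiction (id 13, lvl 1).
Iteration 2: rows with parent_id in {5,13} -> All (id 7, lvl 2).
Iteration 3: lvl < 2 fails for all current rows; recursion stops.
SUM(lvl) = 0 + 1 + 1 + 2 = 4.

4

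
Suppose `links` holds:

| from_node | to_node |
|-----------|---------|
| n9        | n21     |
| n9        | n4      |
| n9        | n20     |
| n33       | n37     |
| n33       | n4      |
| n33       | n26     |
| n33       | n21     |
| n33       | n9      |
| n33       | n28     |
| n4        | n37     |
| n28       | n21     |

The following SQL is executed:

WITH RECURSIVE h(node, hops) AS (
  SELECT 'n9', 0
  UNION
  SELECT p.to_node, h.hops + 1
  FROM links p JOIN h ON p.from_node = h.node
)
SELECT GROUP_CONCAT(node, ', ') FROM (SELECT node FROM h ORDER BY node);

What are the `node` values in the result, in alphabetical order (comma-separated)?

Base: (n9, hops=0).
Iteration 1: edges from {n9} -> (n20, hops=1), (n21, hops=1), (n4, hops=1).
Iteration 2: edges from {n20,n21,n4} -> (n37, hops=2).
Iteration 3: no outgoing edges from {n37}; recursion stops.

n20, n21, n37, n4, n9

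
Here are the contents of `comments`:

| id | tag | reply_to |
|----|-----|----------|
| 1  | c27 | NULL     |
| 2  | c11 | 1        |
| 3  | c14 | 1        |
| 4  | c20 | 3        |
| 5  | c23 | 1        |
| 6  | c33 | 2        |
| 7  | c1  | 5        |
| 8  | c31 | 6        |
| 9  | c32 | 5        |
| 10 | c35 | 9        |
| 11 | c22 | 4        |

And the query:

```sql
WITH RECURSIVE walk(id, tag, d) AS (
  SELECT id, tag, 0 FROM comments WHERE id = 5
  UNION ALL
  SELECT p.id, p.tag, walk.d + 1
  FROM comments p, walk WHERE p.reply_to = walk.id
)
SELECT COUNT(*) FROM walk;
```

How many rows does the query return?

4

Base: id=5 (c23) at d 0.
Iteration 1: rows with reply_to in {5} -> c1 (id 7, d 1), c32 (id 9, d 1).
Iteration 2: rows with reply_to in {7,9} -> c35 (id 10, d 2).
Iteration 3: no rows with reply_to in {10}; recursion stops.
Total rows emitted: 4.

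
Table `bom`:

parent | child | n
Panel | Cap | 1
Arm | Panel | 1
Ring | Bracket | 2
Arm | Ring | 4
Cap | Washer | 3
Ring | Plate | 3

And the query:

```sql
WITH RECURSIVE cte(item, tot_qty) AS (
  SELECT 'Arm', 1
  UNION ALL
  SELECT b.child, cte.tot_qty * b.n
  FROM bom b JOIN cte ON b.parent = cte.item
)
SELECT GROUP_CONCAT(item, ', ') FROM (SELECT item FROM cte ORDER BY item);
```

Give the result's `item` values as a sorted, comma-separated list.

Base: (Arm, tot_qty=1).
Iteration 1: components of {Arm} -> Panel = 1*1 = 1, Ring = 1*4 = 4.
Iteration 2: components of {Panel,Ring} -> Bracket = 4*2 = 8, Cap = 1*1 = 1, Plate = 4*3 = 12.
Iteration 3: components of {Bracket,Cap,Plate} -> Washer = 1*3 = 3.
Iteration 4: no further components; recursion stops.

Arm, Bracket, Cap, Panel, Plate, Ring, Washer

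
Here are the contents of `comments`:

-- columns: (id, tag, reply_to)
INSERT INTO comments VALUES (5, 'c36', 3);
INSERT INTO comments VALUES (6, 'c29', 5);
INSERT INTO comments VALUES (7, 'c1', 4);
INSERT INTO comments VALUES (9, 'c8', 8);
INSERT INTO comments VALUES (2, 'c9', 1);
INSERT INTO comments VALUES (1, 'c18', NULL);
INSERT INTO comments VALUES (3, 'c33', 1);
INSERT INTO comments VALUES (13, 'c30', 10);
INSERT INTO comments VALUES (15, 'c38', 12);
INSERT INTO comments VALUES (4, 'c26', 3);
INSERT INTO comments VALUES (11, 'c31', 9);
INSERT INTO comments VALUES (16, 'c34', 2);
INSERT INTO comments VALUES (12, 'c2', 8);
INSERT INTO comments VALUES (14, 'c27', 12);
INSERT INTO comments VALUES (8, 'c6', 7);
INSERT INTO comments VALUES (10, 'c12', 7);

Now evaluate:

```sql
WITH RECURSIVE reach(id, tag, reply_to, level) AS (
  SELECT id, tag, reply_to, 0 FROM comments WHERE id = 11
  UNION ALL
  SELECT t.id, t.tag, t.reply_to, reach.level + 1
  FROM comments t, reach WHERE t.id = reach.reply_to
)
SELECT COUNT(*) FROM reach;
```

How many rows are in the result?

Base: id=11 (c31), reply_to=9, level 0.
Iteration 1: join on id=9 -> c8 (id 9, reply_to=8, level 1).
Iteration 2: join on id=8 -> c6 (id 8, reply_to=7, level 2).
Iteration 3: join on id=7 -> c1 (id 7, reply_to=4, level 3).
Iteration 4: join on id=4 -> c26 (id 4, reply_to=3, level 4).
Iteration 5: join on id=3 -> c33 (id 3, reply_to=1, level 5).
Iteration 6: join on id=1 -> c18 (id 1, reply_to=NULL, level 6).
Iteration 7: reply_to is NULL; no match; recursion stops.
Total rows emitted: 7.

7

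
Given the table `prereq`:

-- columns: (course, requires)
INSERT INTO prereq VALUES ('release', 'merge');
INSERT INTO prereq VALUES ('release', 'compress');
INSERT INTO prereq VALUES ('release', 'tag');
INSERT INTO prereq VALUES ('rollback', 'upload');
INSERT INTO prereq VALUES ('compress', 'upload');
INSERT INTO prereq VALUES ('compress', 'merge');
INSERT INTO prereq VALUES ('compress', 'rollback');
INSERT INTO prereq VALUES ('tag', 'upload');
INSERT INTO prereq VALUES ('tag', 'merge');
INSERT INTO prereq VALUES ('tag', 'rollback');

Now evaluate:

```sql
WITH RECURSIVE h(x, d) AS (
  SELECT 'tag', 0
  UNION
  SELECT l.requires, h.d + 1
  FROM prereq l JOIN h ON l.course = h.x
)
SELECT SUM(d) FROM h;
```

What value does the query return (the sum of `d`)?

Base: (tag, d=0).
Iteration 1: edges from {tag} -> (merge, d=1), (rollback, d=1), (upload, d=1).
Iteration 2: edges from {merge,rollback,upload} -> (upload, d=2).
Iteration 3: no outgoing edges from {upload}; recursion stops.
SUM(d) = 0 + 1 + 1 + 1 + 2 = 5.

5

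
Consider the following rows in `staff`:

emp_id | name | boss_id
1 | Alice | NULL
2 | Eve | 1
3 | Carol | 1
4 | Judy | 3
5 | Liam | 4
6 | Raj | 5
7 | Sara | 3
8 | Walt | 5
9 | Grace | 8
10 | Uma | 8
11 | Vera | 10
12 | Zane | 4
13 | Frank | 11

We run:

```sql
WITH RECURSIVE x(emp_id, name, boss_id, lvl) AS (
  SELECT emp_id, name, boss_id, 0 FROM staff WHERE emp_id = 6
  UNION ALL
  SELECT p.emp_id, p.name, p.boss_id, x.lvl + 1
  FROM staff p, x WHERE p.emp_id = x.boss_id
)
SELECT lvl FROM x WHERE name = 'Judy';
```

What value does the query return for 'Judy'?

Base: emp_id=6 (Raj), boss_id=5, lvl 0.
Iteration 1: join on emp_id=5 -> Liam (id 5, boss_id=4, lvl 1).
Iteration 2: join on emp_id=4 -> Judy (id 4, boss_id=3, lvl 2).
Iteration 3: join on emp_id=3 -> Carol (id 3, boss_id=1, lvl 3).
Iteration 4: join on emp_id=1 -> Alice (id 1, boss_id=NULL, lvl 4).
Iteration 5: boss_id is NULL; no match; recursion stops.

2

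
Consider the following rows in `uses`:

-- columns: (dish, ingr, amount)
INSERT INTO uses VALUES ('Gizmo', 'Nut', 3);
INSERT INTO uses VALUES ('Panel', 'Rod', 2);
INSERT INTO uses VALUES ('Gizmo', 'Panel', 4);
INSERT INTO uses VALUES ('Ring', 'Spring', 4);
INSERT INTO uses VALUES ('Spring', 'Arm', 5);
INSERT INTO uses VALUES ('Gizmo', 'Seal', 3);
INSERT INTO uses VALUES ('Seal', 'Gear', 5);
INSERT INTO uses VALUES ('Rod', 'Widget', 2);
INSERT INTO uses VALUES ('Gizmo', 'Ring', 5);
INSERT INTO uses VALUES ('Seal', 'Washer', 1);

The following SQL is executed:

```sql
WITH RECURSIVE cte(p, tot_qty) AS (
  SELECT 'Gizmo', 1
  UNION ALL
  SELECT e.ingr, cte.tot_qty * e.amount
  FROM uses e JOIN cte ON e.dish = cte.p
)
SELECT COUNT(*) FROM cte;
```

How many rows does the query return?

Base: (Gizmo, tot_qty=1).
Iteration 1: components of {Gizmo} -> Nut = 1*3 = 3, Panel = 1*4 = 4, Ring = 1*5 = 5, Seal = 1*3 = 3.
Iteration 2: components of {Nut,Panel,Ring,Seal} -> Gear = 3*5 = 15, Rod = 4*2 = 8, Spring = 5*4 = 20, Washer = 3*1 = 3.
Iteration 3: components of {Gear,Rod,Spring,Washer} -> Arm = 20*5 = 100, Widget = 8*2 = 16.
Iteration 4: no further components; recursion stops.
Total rows emitted: 11.

11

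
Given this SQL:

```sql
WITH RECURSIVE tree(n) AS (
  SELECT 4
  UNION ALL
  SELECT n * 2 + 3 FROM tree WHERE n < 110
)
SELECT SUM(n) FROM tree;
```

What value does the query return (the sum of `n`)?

423

Base: n=4.
Iteration 1: 4 < 110 holds -> n = 4 * 2 + 3 = 11.
Iteration 2: 11 < 110 holds -> n = 11 * 2 + 3 = 25.
Iteration 3: 25 < 110 holds -> n = 25 * 2 + 3 = 53.
Iteration 4: 53 < 110 holds -> n = 53 * 2 + 3 = 109.
Iteration 5: 109 < 110 holds -> n = 109 * 2 + 3 = 221.
Iteration 6: 221 < 110 fails; recursion stops.
SUM(n) = 4 + 11 + 25 + 53 + 109 + 221 = 423.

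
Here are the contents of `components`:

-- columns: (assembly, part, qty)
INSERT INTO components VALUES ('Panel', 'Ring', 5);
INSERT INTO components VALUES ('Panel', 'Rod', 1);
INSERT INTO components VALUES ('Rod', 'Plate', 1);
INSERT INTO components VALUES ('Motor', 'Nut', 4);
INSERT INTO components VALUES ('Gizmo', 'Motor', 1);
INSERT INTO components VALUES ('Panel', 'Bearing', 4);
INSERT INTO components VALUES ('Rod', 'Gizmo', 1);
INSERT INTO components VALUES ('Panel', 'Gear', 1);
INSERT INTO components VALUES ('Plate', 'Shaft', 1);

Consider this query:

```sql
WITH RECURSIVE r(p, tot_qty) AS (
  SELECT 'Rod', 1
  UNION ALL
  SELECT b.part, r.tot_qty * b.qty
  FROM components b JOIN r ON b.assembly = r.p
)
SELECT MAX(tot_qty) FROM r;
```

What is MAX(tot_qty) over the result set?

Base: (Rod, tot_qty=1).
Iteration 1: components of {Rod} -> Gizmo = 1*1 = 1, Plate = 1*1 = 1.
Iteration 2: components of {Gizmo,Plate} -> Motor = 1*1 = 1, Shaft = 1*1 = 1.
Iteration 3: components of {Motor,Shaft} -> Nut = 1*4 = 4.
Iteration 4: no further components; recursion stops.
tot_qty values: 1, 1, 1, 1, 1, 4; the maximum is 4.

4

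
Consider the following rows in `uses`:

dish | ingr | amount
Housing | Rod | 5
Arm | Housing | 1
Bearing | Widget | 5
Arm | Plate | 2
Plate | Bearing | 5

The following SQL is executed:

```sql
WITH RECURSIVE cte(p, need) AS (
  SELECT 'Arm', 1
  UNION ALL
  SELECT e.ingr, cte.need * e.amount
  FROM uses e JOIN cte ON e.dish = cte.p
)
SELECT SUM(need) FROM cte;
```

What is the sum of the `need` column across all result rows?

Base: (Arm, need=1).
Iteration 1: components of {Arm} -> Housing = 1*1 = 1, Plate = 1*2 = 2.
Iteration 2: components of {Housing,Plate} -> Bearing = 2*5 = 10, Rod = 1*5 = 5.
Iteration 3: components of {Bearing,Rod} -> Widget = 10*5 = 50.
Iteration 4: no further components; recursion stops.
SUM(need) = 1 + 1 + 2 + 5 + 10 + 50 = 69.

69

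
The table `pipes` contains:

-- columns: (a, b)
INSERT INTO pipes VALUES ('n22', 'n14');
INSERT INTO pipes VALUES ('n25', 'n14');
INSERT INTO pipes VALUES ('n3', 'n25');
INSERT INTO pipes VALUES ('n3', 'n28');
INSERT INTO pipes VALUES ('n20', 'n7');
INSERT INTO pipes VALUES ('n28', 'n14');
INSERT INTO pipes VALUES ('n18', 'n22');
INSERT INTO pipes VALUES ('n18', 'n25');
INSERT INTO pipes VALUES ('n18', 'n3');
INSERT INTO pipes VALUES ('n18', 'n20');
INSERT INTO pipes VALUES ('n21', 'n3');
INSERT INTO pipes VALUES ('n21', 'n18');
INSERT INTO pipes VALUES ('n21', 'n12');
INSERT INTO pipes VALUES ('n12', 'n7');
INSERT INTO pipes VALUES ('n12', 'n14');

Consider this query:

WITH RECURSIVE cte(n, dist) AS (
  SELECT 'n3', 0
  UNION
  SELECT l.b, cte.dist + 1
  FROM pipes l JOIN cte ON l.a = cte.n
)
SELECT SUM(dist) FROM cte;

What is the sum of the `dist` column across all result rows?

4

Base: (n3, dist=0).
Iteration 1: edges from {n3} -> (n25, dist=1), (n28, dist=1).
Iteration 2: edges from {n25,n28} -> (n14, dist=2). [UNION drops 1 duplicate row(s)]
Iteration 3: no outgoing edges from {n14}; recursion stops.
SUM(dist) = 0 + 1 + 1 + 2 = 4.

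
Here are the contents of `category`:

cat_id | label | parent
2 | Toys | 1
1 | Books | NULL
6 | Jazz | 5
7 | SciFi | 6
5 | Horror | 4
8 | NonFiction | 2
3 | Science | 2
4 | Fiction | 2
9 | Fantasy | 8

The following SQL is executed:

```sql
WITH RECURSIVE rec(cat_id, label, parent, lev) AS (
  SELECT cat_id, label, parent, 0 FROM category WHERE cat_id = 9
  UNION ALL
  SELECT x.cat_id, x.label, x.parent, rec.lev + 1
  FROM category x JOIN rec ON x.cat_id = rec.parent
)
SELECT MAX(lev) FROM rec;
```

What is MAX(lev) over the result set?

Base: cat_id=9 (Fantasy), parent=8, lev 0.
Iteration 1: join on cat_id=8 -> NonFiction (id 8, parent=2, lev 1).
Iteration 2: join on cat_id=2 -> Toys (id 2, parent=1, lev 2).
Iteration 3: join on cat_id=1 -> Books (id 1, parent=NULL, lev 3).
Iteration 4: parent is NULL; no match; recursion stops.
lev values: 0, 1, 2, 3; the maximum is 3.

3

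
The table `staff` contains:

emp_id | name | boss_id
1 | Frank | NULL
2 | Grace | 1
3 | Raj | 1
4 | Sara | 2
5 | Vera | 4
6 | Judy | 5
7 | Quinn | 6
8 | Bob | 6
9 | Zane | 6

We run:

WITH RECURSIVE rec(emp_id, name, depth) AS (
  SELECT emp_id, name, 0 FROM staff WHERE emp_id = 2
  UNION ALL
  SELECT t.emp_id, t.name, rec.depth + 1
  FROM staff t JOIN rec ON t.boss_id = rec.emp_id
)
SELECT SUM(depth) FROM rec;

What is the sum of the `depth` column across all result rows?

18

Base: emp_id=2 (Grace) at depth 0.
Iteration 1: rows with boss_id in {2} -> Sara (id 4, depth 1).
Iteration 2: rows with boss_id in {4} -> Vera (id 5, depth 2).
Iteration 3: rows with boss_id in {5} -> Judy (id 6, depth 3).
Iteration 4: rows with boss_id in {6} -> Quinn (id 7, depth 4), Bob (id 8, depth 4), Zane (id 9, depth 4).
Iteration 5: no rows with boss_id in {7,8,9}; recursion stops.
SUM(depth) = 0 + 1 + 2 + 3 + 4 + 4 + 4 = 18.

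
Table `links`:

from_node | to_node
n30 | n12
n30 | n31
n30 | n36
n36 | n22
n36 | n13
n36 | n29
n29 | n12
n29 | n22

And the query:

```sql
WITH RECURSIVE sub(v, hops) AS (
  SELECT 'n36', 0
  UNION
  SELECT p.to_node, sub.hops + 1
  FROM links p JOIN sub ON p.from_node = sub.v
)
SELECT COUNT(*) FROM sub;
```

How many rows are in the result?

Base: (n36, hops=0).
Iteration 1: edges from {n36} -> (n13, hops=1), (n22, hops=1), (n29, hops=1).
Iteration 2: edges from {n13,n22,n29} -> (n12, hops=2), (n22, hops=2).
Iteration 3: no outgoing edges from {n12,n22}; recursion stops.
Total rows emitted: 6.

6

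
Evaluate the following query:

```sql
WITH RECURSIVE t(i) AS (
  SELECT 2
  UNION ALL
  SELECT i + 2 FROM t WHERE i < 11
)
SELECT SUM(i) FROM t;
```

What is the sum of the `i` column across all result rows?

Base: i=2.
Iteration 1: 2 < 11 holds -> i = 2 + 2 = 4.
Iteration 2: 4 < 11 holds -> i = 4 + 2 = 6.
Iteration 3: 6 < 11 holds -> i = 6 + 2 = 8.
Iteration 4: 8 < 11 holds -> i = 8 + 2 = 10.
Iteration 5: 10 < 11 holds -> i = 10 + 2 = 12.
Iteration 6: 12 < 11 fails; recursion stops.
SUM(i) = 2 + 4 + 6 + 8 + 10 + 12 = 42.

42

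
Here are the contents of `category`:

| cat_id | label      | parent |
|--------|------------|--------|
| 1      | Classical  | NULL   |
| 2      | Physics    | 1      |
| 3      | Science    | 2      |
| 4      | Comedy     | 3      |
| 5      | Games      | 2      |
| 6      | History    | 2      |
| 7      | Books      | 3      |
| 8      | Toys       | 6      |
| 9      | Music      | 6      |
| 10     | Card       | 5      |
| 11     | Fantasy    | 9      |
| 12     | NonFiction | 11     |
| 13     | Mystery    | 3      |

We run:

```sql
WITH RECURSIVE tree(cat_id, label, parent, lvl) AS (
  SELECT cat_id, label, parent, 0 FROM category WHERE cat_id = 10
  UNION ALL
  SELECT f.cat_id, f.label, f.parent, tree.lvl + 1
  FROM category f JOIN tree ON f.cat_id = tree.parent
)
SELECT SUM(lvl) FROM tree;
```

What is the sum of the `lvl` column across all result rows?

6

Base: cat_id=10 (Card), parent=5, lvl 0.
Iteration 1: join on cat_id=5 -> Games (id 5, parent=2, lvl 1).
Iteration 2: join on cat_id=2 -> Physics (id 2, parent=1, lvl 2).
Iteration 3: join on cat_id=1 -> Classical (id 1, parent=NULL, lvl 3).
Iteration 4: parent is NULL; no match; recursion stops.
SUM(lvl) = 0 + 1 + 2 + 3 = 6.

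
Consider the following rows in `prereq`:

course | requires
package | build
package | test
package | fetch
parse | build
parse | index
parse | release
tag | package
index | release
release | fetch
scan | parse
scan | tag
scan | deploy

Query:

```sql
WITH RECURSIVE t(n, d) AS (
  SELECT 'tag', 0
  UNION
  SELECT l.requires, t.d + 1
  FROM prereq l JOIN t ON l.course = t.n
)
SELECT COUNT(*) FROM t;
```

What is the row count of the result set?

5

Base: (tag, d=0).
Iteration 1: edges from {tag} -> (package, d=1).
Iteration 2: edges from {package} -> (build, d=2), (fetch, d=2), (test, d=2).
Iteration 3: no outgoing edges from {build,fetch,test}; recursion stops.
Total rows emitted: 5.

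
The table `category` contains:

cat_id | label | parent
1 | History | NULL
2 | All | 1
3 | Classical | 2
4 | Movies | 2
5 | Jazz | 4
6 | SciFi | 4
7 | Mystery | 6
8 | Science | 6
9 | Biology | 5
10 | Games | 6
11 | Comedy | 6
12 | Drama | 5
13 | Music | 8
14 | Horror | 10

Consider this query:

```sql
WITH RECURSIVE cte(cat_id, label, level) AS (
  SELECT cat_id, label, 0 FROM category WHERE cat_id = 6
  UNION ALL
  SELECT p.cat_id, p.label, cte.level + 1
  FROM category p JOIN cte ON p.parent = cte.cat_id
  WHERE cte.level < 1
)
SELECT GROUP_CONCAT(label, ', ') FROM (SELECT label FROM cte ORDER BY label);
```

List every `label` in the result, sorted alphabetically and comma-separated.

Comedy, Games, Mystery, SciFi, Science

Base: cat_id=6 (SciFi) at level 0.
Iteration 1: rows with parent in {6} -> Mystery (id 7, level 1), Science (id 8, level 1), Games (id 10, level 1), Comedy (id 11, level 1).
Iteration 2: level < 1 fails for all current rows; recursion stops.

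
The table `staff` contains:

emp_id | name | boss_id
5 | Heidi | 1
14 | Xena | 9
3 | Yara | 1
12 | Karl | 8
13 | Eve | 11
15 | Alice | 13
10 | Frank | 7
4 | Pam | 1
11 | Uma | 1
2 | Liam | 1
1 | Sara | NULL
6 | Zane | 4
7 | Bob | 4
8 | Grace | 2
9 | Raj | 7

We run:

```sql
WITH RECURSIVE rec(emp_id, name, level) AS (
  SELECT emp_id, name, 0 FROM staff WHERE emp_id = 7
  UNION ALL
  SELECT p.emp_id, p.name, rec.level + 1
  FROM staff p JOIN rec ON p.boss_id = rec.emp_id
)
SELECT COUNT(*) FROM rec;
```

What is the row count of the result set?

Base: emp_id=7 (Bob) at level 0.
Iteration 1: rows with boss_id in {7} -> Raj (id 9, level 1), Frank (id 10, level 1).
Iteration 2: rows with boss_id in {9,10} -> Xena (id 14, level 2).
Iteration 3: no rows with boss_id in {14}; recursion stops.
Total rows emitted: 4.

4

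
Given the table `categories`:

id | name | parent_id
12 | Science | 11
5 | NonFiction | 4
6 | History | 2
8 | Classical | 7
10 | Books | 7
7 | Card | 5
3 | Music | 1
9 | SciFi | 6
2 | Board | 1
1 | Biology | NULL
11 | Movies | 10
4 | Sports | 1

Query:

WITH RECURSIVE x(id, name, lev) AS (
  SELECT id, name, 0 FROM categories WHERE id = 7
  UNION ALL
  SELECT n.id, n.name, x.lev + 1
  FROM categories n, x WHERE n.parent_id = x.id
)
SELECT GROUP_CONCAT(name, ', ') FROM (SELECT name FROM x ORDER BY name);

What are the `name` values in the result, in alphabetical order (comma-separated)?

Books, Card, Classical, Movies, Science

Base: id=7 (Card) at lev 0.
Iteration 1: rows with parent_id in {7} -> Classical (id 8, lev 1), Books (id 10, lev 1).
Iteration 2: rows with parent_id in {8,10} -> Movies (id 11, lev 2).
Iteration 3: rows with parent_id in {11} -> Science (id 12, lev 3).
Iteration 4: no rows with parent_id in {12}; recursion stops.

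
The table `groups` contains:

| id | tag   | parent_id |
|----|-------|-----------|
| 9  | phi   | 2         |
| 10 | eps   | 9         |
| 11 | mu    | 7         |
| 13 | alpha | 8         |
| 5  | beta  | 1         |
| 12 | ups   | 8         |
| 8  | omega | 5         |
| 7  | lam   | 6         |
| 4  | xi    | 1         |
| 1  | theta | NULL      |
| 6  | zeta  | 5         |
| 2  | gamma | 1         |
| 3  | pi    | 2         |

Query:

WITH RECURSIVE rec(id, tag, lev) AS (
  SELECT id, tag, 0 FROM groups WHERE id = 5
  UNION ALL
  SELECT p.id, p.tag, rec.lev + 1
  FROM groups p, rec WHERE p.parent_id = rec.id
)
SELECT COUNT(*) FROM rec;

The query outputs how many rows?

Base: id=5 (beta) at lev 0.
Iteration 1: rows with parent_id in {5} -> zeta (id 6, lev 1), omega (id 8, lev 1).
Iteration 2: rows with parent_id in {6,8} -> lam (id 7, lev 2), ups (id 12, lev 2), alpha (id 13, lev 2).
Iteration 3: rows with parent_id in {7,12,13} -> mu (id 11, lev 3).
Iteration 4: no rows with parent_id in {11}; recursion stops.
Total rows emitted: 7.

7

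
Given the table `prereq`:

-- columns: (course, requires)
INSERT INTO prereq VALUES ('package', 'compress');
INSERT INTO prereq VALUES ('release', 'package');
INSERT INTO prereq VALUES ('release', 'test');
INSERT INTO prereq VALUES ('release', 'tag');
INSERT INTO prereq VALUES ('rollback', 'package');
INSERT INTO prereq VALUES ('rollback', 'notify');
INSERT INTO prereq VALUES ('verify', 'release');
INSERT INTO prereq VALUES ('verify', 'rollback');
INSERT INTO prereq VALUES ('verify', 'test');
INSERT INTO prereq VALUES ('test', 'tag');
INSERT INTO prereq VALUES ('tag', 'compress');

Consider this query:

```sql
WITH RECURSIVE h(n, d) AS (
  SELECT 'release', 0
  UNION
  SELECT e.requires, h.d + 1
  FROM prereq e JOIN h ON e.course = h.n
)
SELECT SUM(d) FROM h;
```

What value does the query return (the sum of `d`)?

Base: (release, d=0).
Iteration 1: edges from {release} -> (package, d=1), (tag, d=1), (test, d=1).
Iteration 2: edges from {package,tag,test} -> (compress, d=2), (tag, d=2). [UNION drops 1 duplicate row(s)]
Iteration 3: edges from {compress,tag} -> (compress, d=3).
Iteration 4: no outgoing edges from {compress}; recursion stops.
SUM(d) = 0 + 1 + 1 + 1 + 2 + 2 + 3 = 10.

10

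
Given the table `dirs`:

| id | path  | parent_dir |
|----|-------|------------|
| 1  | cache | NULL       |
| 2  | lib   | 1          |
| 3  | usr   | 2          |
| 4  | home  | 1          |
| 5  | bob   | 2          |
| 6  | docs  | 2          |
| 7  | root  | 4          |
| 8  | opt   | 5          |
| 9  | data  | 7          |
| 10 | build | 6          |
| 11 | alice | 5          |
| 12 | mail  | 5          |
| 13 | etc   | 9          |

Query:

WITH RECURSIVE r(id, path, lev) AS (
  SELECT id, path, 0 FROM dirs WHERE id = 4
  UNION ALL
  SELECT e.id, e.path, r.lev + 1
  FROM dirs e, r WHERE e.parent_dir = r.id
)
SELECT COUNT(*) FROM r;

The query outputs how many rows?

Base: id=4 (home) at lev 0.
Iteration 1: rows with parent_dir in {4} -> root (id 7, lev 1).
Iteration 2: rows with parent_dir in {7} -> data (id 9, lev 2).
Iteration 3: rows with parent_dir in {9} -> etc (id 13, lev 3).
Iteration 4: no rows with parent_dir in {13}; recursion stops.
Total rows emitted: 4.

4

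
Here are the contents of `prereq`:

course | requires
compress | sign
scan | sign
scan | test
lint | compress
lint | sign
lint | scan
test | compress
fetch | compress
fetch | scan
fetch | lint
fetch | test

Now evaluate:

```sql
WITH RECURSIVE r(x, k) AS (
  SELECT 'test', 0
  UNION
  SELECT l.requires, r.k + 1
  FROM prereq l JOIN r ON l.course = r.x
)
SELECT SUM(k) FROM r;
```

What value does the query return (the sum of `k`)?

Base: (test, k=0).
Iteration 1: edges from {test} -> (compress, k=1).
Iteration 2: edges from {compress} -> (sign, k=2).
Iteration 3: no outgoing edges from {sign}; recursion stops.
SUM(k) = 0 + 1 + 2 = 3.

3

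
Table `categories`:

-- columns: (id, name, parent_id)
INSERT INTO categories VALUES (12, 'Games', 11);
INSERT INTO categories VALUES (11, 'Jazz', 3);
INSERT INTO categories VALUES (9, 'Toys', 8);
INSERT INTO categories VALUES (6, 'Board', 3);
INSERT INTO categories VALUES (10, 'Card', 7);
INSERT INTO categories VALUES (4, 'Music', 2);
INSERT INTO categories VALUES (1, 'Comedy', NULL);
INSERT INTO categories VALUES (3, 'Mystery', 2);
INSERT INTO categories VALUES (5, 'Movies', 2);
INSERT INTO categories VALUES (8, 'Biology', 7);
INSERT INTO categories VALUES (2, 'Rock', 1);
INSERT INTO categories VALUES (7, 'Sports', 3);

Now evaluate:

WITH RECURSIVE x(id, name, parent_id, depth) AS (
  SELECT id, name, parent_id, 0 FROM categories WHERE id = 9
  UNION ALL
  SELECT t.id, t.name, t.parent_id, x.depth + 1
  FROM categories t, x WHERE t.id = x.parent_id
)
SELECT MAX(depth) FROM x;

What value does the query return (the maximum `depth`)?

Base: id=9 (Toys), parent_id=8, depth 0.
Iteration 1: join on id=8 -> Biology (id 8, parent_id=7, depth 1).
Iteration 2: join on id=7 -> Sports (id 7, parent_id=3, depth 2).
Iteration 3: join on id=3 -> Mystery (id 3, parent_id=2, depth 3).
Iteration 4: join on id=2 -> Rock (id 2, parent_id=1, depth 4).
Iteration 5: join on id=1 -> Comedy (id 1, parent_id=NULL, depth 5).
Iteration 6: parent_id is NULL; no match; recursion stops.
depth values: 0, 1, 2, 3, 4, 5; the maximum is 5.

5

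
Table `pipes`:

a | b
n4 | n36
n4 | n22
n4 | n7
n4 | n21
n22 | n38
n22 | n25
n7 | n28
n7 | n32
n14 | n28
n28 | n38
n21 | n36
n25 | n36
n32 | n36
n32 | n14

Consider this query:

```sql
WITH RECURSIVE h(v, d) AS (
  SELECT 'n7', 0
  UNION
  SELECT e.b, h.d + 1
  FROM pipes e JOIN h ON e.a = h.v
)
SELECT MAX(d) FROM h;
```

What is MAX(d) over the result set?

4

Base: (n7, d=0).
Iteration 1: edges from {n7} -> (n28, d=1), (n32, d=1).
Iteration 2: edges from {n28,n32} -> (n14, d=2), (n36, d=2), (n38, d=2).
Iteration 3: edges from {n14,n36,n38} -> (n28, d=3).
Iteration 4: edges from {n28} -> (n38, d=4).
Iteration 5: no outgoing edges from {n38}; recursion stops.
d values: 0, 1, 1, 2, 2, 2, 3, 4; the maximum is 4.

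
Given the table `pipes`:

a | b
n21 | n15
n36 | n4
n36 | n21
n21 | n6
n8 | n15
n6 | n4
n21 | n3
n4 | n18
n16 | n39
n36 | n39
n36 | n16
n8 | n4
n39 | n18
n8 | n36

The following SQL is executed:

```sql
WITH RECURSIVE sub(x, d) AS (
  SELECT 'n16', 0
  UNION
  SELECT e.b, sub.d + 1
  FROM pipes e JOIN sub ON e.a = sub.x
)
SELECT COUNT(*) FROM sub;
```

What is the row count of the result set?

3

Base: (n16, d=0).
Iteration 1: edges from {n16} -> (n39, d=1).
Iteration 2: edges from {n39} -> (n18, d=2).
Iteration 3: no outgoing edges from {n18}; recursion stops.
Total rows emitted: 3.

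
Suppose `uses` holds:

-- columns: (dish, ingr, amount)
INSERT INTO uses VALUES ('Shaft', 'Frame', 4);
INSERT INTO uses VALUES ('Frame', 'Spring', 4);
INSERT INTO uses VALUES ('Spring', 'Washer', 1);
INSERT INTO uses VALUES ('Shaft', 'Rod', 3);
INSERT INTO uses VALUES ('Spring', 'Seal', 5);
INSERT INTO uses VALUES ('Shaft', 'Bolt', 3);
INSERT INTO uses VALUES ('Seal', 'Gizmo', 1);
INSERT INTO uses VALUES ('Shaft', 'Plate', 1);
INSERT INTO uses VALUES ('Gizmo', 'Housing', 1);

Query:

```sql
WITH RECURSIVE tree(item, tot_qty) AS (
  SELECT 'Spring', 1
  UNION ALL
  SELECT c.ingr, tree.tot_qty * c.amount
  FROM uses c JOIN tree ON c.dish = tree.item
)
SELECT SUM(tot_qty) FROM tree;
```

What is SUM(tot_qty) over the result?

Base: (Spring, tot_qty=1).
Iteration 1: components of {Spring} -> Seal = 1*5 = 5, Washer = 1*1 = 1.
Iteration 2: components of {Seal,Washer} -> Gizmo = 5*1 = 5.
Iteration 3: components of {Gizmo} -> Housing = 5*1 = 5.
Iteration 4: no further components; recursion stops.
SUM(tot_qty) = 1 + 1 + 5 + 5 + 5 = 17.

17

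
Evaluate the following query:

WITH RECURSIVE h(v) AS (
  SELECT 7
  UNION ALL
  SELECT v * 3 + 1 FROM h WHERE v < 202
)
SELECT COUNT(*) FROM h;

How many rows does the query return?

4

Base: v=7.
Iteration 1: 7 < 202 holds -> v = 7 * 3 + 1 = 22.
Iteration 2: 22 < 202 holds -> v = 22 * 3 + 1 = 67.
Iteration 3: 67 < 202 holds -> v = 67 * 3 + 1 = 202.
Iteration 4: 202 < 202 fails; recursion stops.
Total rows emitted: 4.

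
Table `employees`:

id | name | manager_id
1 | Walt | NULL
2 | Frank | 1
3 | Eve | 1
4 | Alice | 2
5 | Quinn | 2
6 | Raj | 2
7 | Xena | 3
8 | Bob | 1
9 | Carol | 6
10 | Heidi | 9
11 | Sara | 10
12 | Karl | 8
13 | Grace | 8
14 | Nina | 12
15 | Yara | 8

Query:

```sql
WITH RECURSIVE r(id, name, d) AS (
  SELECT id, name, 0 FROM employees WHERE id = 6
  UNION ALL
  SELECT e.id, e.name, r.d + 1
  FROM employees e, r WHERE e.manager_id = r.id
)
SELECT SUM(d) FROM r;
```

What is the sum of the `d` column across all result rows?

6

Base: id=6 (Raj) at d 0.
Iteration 1: rows with manager_id in {6} -> Carol (id 9, d 1).
Iteration 2: rows with manager_id in {9} -> Heidi (id 10, d 2).
Iteration 3: rows with manager_id in {10} -> Sara (id 11, d 3).
Iteration 4: no rows with manager_id in {11}; recursion stops.
SUM(d) = 0 + 1 + 2 + 3 = 6.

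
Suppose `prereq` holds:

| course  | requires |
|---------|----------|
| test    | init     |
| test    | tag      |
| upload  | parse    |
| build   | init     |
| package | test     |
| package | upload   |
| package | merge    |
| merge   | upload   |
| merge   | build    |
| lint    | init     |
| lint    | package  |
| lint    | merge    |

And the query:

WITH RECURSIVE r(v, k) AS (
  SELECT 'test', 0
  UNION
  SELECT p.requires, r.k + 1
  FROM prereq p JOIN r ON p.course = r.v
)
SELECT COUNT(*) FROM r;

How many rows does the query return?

3

Base: (test, k=0).
Iteration 1: edges from {test} -> (init, k=1), (tag, k=1).
Iteration 2: no outgoing edges from {init,tag}; recursion stops.
Total rows emitted: 3.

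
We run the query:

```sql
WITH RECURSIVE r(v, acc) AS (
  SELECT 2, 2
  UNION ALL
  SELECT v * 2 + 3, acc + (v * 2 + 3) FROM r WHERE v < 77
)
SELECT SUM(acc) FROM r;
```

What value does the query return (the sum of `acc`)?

Base: v=2, acc=2.
Iteration 1: 2 < 77 holds -> v = 2 * 2 + 3 = 7, acc = 2 + 7 = 9.
Iteration 2: 7 < 77 holds -> v = 7 * 2 + 3 = 17, acc = 9 + 17 = 26.
Iteration 3: 17 < 77 holds -> v = 17 * 2 + 3 = 37, acc = 26 + 37 = 63.
Iteration 4: 37 < 77 holds -> v = 37 * 2 + 3 = 77, acc = 63 + 77 = 140.
Iteration 5: 77 < 77 fails; recursion stops.
SUM(acc) = 2 + 9 + 26 + 63 + 140 = 240.

240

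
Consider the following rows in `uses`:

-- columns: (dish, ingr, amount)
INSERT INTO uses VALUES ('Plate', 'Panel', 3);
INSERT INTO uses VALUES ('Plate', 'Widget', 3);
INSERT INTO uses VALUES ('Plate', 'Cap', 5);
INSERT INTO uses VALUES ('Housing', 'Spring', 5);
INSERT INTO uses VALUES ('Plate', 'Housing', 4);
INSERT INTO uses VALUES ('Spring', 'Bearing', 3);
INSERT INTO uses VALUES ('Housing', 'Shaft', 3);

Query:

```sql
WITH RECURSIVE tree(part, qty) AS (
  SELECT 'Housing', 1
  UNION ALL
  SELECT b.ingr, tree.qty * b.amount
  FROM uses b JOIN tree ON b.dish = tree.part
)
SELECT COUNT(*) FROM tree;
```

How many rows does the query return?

4

Base: (Housing, qty=1).
Iteration 1: components of {Housing} -> Shaft = 1*3 = 3, Spring = 1*5 = 5.
Iteration 2: components of {Shaft,Spring} -> Bearing = 5*3 = 15.
Iteration 3: no further components; recursion stops.
Total rows emitted: 4.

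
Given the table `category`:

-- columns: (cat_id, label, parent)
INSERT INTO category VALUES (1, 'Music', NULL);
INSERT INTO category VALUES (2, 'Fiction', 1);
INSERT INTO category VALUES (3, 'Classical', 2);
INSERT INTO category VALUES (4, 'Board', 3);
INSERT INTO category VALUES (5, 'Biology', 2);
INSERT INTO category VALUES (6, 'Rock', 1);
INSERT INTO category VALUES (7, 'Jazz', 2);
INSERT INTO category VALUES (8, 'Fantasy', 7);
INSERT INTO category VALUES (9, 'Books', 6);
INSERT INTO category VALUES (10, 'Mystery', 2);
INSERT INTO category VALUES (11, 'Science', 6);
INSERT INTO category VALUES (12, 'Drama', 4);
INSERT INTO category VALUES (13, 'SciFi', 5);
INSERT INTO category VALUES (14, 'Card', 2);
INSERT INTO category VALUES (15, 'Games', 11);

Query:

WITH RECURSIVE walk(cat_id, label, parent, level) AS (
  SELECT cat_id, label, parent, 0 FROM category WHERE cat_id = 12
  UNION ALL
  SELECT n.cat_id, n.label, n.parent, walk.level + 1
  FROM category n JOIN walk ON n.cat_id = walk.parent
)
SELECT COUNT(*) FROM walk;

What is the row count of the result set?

5

Base: cat_id=12 (Drama), parent=4, level 0.
Iteration 1: join on cat_id=4 -> Board (id 4, parent=3, level 1).
Iteration 2: join on cat_id=3 -> Classical (id 3, parent=2, level 2).
Iteration 3: join on cat_id=2 -> Fiction (id 2, parent=1, level 3).
Iteration 4: join on cat_id=1 -> Music (id 1, parent=NULL, level 4).
Iteration 5: parent is NULL; no match; recursion stops.
Total rows emitted: 5.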